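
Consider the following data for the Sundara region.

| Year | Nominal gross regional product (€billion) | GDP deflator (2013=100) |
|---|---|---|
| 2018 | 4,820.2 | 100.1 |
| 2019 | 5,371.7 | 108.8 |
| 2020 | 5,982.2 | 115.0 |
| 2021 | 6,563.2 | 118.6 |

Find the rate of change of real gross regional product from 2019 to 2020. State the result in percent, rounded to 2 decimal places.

Real gross regional product 2019 = 5371.7/1.088 = 4937.22.
Real gross regional product 2020 = 5982.2/1.150 = 5201.91.
Change = 5201.91/4937.22 − 1 = 0.0536.

5.36%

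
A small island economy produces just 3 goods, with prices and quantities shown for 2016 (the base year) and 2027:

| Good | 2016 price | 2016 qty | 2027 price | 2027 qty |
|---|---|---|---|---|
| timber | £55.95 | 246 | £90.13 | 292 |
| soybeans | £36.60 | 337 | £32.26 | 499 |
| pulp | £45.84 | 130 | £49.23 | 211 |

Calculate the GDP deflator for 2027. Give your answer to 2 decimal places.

119.27

Nominal GDP 2027 = 90.13·292 + 32.26·499 + 49.23·211 = 52803.23.
Real GDP 2027 (at 2016 prices) = 55.95·292 + 36.60·499 + 45.84·211 = 44273.04.
Deflator = Nominal/Real × 100 = 52803.23/44273.04 × 100 = 119.267.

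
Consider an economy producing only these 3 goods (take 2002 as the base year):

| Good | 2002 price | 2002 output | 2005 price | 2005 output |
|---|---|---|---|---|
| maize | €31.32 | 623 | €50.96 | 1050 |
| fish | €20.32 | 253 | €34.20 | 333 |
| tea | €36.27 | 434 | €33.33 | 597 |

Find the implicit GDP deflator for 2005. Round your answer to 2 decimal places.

Nominal GDP 2005 = 50.96·1050 + 34.20·333 + 33.33·597 = 84794.61.
Real GDP 2005 (at 2002 prices) = 31.32·1050 + 20.32·333 + 36.27·597 = 61305.75.
Deflator = Nominal/Real × 100 = 84794.61/61305.75 × 100 = 138.314.

138.31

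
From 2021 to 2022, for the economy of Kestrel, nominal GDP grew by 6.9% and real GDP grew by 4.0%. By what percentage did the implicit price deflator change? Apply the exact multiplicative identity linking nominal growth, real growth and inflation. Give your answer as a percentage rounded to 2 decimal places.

2.79%

(1 + g_nom) = (1 + g_real)(1 + π), so π = 1.0690 / 1.0400 − 1 = 0.02788.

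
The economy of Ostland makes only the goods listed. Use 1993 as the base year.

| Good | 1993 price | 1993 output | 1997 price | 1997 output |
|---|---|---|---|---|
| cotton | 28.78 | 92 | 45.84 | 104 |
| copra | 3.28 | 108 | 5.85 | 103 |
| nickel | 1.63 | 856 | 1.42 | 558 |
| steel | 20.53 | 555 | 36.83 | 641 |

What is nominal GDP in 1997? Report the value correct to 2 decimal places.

Nominal GDP 1997 = Σ (p_1997 × q_1997) = 45.84·104 + 5.85·103 + 1.42·558 + 36.83·641 = 29770.30.

29770.30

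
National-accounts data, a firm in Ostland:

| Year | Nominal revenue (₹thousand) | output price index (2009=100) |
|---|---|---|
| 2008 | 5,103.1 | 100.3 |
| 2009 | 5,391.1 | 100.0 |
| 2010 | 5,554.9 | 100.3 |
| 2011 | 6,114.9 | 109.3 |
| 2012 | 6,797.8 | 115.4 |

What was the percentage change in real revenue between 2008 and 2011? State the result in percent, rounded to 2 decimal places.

Real revenue 2008 = 5103.1/1.003 = 5087.84.
Real revenue 2011 = 6114.9/1.093 = 5594.60.
Change = 5594.60/5087.84 − 1 = 0.0996.

9.96%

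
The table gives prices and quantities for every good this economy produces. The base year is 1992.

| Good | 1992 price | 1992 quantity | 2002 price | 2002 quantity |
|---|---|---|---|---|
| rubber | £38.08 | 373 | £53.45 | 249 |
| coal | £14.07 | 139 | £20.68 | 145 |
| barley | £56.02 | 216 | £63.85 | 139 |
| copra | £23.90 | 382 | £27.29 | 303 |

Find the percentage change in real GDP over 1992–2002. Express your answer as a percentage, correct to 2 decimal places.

Real GDP 1992 = Nominal GDP 1992 = 38.08·373 + 14.07·139 + 56.02·216 + 23.90·382 = 37389.69.
Real GDP 2002 (at 1992 prices) = 38.08·249 + 14.07·145 + 56.02·139 + 23.90·303 = 26550.55.
Real growth = 26550.55/37389.69 − 1 = -0.2899.

-28.99%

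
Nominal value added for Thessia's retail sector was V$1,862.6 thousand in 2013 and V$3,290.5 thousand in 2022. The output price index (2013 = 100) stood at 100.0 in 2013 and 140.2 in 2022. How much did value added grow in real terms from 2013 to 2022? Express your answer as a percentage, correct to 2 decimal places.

26.01%

Deflate each year: 2013 → 1862.6/1.000 = 1862.60; 2022 → 3290.5/1.402 = 2347.00.
So real value added changed by 2347.00/1862.60 − 1 = 0.2601, i.e. 26.01%.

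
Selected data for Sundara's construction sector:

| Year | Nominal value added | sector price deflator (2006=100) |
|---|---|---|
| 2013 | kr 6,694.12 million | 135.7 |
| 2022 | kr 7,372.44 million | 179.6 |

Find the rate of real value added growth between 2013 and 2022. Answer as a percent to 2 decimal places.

-16.79%

Deflate each year: 2013 → 6694.12/1.357 = 4933.03; 2022 → 7372.44/1.796 = 4104.92.
So real value added changed by 4104.92/4933.03 − 1 = -0.1679, i.e. -16.79%.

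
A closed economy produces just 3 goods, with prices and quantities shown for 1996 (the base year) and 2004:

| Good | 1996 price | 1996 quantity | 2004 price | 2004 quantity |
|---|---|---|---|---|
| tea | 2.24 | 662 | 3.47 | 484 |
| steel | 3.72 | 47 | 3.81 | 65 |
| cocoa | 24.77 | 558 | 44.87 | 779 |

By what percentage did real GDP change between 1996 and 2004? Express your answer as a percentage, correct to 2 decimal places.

33.22%

Real GDP 1996 = Nominal GDP 1996 = 2.24·662 + 3.72·47 + 24.77·558 = 15479.38.
Real GDP 2004 (at 1996 prices) = 2.24·484 + 3.72·65 + 24.77·779 = 20621.79.
Real growth = 20621.79/15479.38 − 1 = 0.3322.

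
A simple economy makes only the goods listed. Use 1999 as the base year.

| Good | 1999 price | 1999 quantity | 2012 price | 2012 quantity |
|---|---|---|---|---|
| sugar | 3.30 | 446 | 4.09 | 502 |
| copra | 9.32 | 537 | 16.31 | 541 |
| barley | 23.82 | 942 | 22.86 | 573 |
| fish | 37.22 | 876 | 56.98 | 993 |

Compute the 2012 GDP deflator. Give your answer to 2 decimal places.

140.57

Nominal GDP 2012 = 4.09·502 + 16.31·541 + 22.86·573 + 56.98·993 = 80556.81.
Real GDP 2012 (at 1999 prices) = 3.30·502 + 9.32·541 + 23.82·573 + 37.22·993 = 57307.04.
Deflator = Nominal/Real × 100 = 80556.81/57307.04 × 100 = 140.571.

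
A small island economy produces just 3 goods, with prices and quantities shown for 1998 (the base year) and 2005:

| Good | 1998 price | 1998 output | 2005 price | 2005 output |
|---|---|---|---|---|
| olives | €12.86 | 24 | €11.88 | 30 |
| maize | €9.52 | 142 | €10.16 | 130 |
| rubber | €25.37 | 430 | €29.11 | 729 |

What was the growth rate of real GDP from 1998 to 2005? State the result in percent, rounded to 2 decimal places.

60.05%

Real GDP 1998 = Nominal GDP 1998 = 12.86·24 + 9.52·142 + 25.37·430 = 12569.58.
Real GDP 2005 (at 1998 prices) = 12.86·30 + 9.52·130 + 25.37·729 = 20118.13.
Real growth = 20118.13/12569.58 − 1 = 0.6005.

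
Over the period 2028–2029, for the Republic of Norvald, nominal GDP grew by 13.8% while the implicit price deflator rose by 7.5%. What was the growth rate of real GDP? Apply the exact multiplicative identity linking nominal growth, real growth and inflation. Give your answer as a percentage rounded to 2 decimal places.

(1 + g_nom) = (1 + g_real)(1 + π), so g_real = 1.1380 / 1.0750 − 1 = 0.05860.

5.86%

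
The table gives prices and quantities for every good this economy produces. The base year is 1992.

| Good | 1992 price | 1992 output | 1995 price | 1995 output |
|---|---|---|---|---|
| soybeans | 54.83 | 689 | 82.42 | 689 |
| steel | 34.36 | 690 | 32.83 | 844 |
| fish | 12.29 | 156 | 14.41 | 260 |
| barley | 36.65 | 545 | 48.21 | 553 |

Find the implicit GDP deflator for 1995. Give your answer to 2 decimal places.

127.33

Nominal GDP 1995 = 82.42·689 + 32.83·844 + 14.41·260 + 48.21·553 = 114902.63.
Real GDP 1995 (at 1992 prices) = 54.83·689 + 34.36·844 + 12.29·260 + 36.65·553 = 90240.56.
Deflator = Nominal/Real × 100 = 114902.63/90240.56 × 100 = 127.329.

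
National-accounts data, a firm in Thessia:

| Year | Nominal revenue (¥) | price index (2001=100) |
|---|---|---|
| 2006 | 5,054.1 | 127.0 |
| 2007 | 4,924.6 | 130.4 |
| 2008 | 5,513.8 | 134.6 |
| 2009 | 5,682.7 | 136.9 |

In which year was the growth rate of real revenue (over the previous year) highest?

2007: real = 4924.6/1.304 = 3776.53; growth vs 2006 (3979.61) = -5.10%.
2008: real = 5513.8/1.346 = 4096.43; growth vs 2007 (3776.53) = 8.47%.
2009: real = 5682.7/1.369 = 4150.99; growth vs 2008 (4096.43) = 1.33%.

2008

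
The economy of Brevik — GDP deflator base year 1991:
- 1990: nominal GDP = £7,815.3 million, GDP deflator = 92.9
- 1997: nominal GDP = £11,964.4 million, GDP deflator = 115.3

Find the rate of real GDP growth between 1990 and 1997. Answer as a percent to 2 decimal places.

Deflate each year: 1990 → 7815.3/0.929 = 8412.59; 1997 → 11964.4/1.153 = 10376.76.
So real GDP changed by 10376.76/8412.59 − 1 = 0.2335, i.e. 23.35%.

23.35%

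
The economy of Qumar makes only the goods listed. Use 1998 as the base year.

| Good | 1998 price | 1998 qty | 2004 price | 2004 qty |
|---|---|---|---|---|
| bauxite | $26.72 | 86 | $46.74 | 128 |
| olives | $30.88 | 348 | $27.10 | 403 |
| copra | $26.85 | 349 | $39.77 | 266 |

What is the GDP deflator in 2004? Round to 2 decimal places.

Nominal GDP 2004 = 46.74·128 + 27.10·403 + 39.77·266 = 27482.84.
Real GDP 2004 (at 1998 prices) = 26.72·128 + 30.88·403 + 26.85·266 = 23006.90.
Deflator = Nominal/Real × 100 = 27482.84/23006.90 × 100 = 119.455.

119.45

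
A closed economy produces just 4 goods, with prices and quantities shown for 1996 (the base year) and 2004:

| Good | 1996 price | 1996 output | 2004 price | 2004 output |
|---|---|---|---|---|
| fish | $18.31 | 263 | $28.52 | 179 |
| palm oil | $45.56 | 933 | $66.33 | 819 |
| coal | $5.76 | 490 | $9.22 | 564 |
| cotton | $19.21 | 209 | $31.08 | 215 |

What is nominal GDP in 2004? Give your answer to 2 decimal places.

Nominal GDP 2004 = Σ (p_2004 × q_2004) = 28.52·179 + 66.33·819 + 9.22·564 + 31.08·215 = 71311.63.

$71311.63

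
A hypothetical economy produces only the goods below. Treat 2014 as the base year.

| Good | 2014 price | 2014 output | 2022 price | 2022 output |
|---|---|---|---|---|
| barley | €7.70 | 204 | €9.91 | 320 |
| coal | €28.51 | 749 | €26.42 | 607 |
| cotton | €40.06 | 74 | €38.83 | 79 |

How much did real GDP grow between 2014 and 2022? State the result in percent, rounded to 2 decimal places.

Real GDP 2014 = Nominal GDP 2014 = 7.70·204 + 28.51·749 + 40.06·74 = 25889.23.
Real GDP 2022 (at 2014 prices) = 7.70·320 + 28.51·607 + 40.06·79 = 22934.31.
Real growth = 22934.31/25889.23 − 1 = -0.1141.

-11.41%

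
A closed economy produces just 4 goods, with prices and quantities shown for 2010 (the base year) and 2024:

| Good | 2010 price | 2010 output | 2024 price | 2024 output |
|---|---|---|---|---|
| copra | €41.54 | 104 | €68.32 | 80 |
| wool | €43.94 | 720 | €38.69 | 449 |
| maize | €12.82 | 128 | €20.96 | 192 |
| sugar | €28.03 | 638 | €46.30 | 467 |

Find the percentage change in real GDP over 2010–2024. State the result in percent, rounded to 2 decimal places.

Real GDP 2010 = Nominal GDP 2010 = 41.54·104 + 43.94·720 + 12.82·128 + 28.03·638 = 55481.06.
Real GDP 2024 (at 2010 prices) = 41.54·80 + 43.94·449 + 12.82·192 + 28.03·467 = 38603.71.
Real growth = 38603.71/55481.06 − 1 = -0.3042.

-30.42%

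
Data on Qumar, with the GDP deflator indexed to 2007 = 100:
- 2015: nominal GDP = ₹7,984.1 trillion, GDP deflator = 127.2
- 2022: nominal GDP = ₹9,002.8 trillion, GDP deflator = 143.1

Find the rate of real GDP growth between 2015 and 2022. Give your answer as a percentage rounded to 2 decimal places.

0.23%

Real GDP 2015 = 7984.1 / 1.272 = 6276.81.
Real GDP 2022 = 9002.8 / 1.431 = 6291.26.
Real growth = 6291.26 / 6276.81 − 1 = 0.0023.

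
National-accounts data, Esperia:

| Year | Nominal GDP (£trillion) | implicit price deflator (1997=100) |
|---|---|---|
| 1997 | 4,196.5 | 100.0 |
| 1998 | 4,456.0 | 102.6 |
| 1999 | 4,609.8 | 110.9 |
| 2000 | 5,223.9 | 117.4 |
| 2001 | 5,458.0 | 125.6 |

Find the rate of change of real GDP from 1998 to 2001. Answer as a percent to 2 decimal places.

Real GDP 1998 = 4456.0/1.026 = 4343.08.
Real GDP 2001 = 5458.0/1.256 = 4345.54.
Change = 4345.54/4343.08 − 1 = 0.0006.

0.06%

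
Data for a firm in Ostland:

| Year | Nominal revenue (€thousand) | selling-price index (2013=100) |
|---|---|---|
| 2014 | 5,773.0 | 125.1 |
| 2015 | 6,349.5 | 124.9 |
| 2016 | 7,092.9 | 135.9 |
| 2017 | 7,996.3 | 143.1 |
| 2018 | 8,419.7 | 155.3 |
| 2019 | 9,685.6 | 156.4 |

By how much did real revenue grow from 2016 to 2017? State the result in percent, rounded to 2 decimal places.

Real revenue 2016 = 7092.9/1.359 = 5219.21.
Real revenue 2017 = 7996.3/1.431 = 5587.91.
Change = 5587.91/5219.21 − 1 = 0.0706.

7.06%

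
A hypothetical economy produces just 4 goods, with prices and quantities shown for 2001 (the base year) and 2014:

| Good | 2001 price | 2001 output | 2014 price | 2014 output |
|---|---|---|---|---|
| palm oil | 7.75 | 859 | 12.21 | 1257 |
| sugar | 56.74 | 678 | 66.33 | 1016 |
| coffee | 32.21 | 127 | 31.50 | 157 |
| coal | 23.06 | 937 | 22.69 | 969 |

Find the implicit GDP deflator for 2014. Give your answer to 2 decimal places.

115.70

Nominal GDP 2014 = 12.21·1257 + 66.33·1016 + 31.50·157 + 22.69·969 = 109671.36.
Real GDP 2014 (at 2001 prices) = 7.75·1257 + 56.74·1016 + 32.21·157 + 23.06·969 = 94791.70.
Deflator = Nominal/Real × 100 = 109671.36/94791.70 × 100 = 115.697.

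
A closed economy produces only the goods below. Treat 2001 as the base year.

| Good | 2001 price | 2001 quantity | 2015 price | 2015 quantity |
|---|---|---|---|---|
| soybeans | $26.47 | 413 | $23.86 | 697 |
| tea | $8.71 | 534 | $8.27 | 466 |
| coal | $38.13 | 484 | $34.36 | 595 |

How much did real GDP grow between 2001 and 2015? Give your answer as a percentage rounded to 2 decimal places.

32.78%

Real GDP 2001 = Nominal GDP 2001 = 26.47·413 + 8.71·534 + 38.13·484 = 34038.17.
Real GDP 2015 (at 2001 prices) = 26.47·697 + 8.71·466 + 38.13·595 = 45195.80.
Real growth = 45195.80/34038.17 − 1 = 0.3278.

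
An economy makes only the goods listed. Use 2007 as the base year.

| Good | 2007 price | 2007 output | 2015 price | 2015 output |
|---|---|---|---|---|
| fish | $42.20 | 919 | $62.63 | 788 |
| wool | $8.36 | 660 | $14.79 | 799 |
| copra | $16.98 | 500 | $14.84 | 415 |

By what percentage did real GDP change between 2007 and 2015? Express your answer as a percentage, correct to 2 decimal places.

-11.00%

Real GDP 2007 = Nominal GDP 2007 = 42.20·919 + 8.36·660 + 16.98·500 = 52789.40.
Real GDP 2015 (at 2007 prices) = 42.20·788 + 8.36·799 + 16.98·415 = 46979.94.
Real growth = 46979.94/52789.40 − 1 = -0.1100.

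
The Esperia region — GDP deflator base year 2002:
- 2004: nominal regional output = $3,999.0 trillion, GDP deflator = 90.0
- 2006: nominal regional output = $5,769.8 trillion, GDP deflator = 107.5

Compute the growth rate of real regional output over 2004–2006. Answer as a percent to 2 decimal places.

20.79%

Deflate each year: 2004 → 3999.0/0.900 = 4443.33; 2006 → 5769.8/1.075 = 5367.26.
So real regional output changed by 5367.26/4443.33 − 1 = 0.2079, i.e. 20.79%.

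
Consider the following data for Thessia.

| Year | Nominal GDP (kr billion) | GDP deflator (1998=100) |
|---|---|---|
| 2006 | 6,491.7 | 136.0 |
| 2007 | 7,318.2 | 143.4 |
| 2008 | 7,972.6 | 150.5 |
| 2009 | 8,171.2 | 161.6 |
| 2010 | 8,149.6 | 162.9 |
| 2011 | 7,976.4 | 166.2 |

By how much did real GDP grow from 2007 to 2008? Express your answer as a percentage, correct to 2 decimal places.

Real GDP 2007 = 7318.2/1.434 = 5103.35.
Real GDP 2008 = 7972.6/1.505 = 5297.41.
Change = 5297.41/5103.35 − 1 = 0.0380.

3.80%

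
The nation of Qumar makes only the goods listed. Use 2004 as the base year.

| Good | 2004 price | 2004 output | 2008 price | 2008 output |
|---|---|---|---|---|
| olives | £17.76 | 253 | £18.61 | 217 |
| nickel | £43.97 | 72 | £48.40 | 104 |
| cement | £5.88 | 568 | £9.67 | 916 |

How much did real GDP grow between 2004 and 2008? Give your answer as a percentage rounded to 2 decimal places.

25.58%

Real GDP 2004 = Nominal GDP 2004 = 17.76·253 + 43.97·72 + 5.88·568 = 10998.96.
Real GDP 2008 (at 2004 prices) = 17.76·217 + 43.97·104 + 5.88·916 = 13812.88.
Real growth = 13812.88/10998.96 − 1 = 0.2558.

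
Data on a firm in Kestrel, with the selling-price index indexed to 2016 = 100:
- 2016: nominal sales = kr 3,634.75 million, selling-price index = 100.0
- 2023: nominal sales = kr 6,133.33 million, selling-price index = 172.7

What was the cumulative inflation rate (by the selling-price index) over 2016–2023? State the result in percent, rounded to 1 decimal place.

Price-level change = 172.7 / 100.0 − 1 = 0.7270.

72.7%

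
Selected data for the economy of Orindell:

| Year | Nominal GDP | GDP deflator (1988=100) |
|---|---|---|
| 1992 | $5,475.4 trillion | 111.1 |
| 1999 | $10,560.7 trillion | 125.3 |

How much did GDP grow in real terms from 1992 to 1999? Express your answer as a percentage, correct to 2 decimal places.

Real GDP 1992 = 5475.4 / 1.111 = 4928.35.
Real GDP 1999 = 10560.7 / 1.253 = 8428.33.
Real growth = 8428.33 / 4928.35 − 1 = 0.7102.

71.02%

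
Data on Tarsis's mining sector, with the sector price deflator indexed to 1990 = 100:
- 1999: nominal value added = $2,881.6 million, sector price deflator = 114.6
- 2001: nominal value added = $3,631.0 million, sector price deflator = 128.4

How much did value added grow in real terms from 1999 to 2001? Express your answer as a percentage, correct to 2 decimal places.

Real value added 1999 = 2881.6 / 1.146 = 2514.49.
Real value added 2001 = 3631.0 / 1.284 = 2827.88.
Real growth = 2827.88 / 2514.49 − 1 = 0.1246.

12.46%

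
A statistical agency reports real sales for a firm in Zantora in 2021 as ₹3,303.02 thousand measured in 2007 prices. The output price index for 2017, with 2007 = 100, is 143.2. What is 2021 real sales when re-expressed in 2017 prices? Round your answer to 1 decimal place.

₹4,729.9 thousand

Real sales in 2017 prices = Real sales in 2007 prices × (P_2017/P_2007) = 3303.02 × 1.432 = 4729.92.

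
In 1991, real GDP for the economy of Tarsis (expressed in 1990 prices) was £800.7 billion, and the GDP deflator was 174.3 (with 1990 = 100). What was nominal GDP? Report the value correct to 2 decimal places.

£1,395.62 billion

Nominal GDP = Real × (GDP deflator/100) = 800.7 × 1.743 = 1395.62.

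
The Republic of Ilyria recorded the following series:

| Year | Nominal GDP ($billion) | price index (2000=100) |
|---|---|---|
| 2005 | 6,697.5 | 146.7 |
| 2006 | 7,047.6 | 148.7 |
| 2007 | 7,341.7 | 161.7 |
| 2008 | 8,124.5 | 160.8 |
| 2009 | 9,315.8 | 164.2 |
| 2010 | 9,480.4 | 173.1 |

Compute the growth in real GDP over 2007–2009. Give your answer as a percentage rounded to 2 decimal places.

Real GDP 2007 = 7341.7/1.617 = 4540.32.
Real GDP 2009 = 9315.8/1.642 = 5673.45.
Change = 5673.45/4540.32 − 1 = 0.2496.

24.96%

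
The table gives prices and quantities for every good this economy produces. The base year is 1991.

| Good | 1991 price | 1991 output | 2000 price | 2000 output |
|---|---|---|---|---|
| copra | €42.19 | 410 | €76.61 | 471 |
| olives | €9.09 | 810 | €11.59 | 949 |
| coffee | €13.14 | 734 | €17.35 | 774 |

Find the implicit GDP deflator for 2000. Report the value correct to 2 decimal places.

Nominal GDP 2000 = 76.61·471 + 11.59·949 + 17.35·774 = 60511.12.
Real GDP 2000 (at 1991 prices) = 42.19·471 + 9.09·949 + 13.14·774 = 38668.26.
Deflator = Nominal/Real × 100 = 60511.12/38668.26 × 100 = 156.488.

156.49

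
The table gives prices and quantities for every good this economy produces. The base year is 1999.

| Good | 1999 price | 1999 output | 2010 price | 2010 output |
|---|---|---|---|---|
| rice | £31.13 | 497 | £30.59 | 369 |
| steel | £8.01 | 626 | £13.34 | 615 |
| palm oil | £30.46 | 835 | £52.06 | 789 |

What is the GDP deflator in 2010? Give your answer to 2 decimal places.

149.75

Nominal GDP 2010 = 30.59·369 + 13.34·615 + 52.06·789 = 60567.15.
Real GDP 2010 (at 1999 prices) = 31.13·369 + 8.01·615 + 30.46·789 = 40446.06.
Deflator = Nominal/Real × 100 = 60567.15/40446.06 × 100 = 149.748.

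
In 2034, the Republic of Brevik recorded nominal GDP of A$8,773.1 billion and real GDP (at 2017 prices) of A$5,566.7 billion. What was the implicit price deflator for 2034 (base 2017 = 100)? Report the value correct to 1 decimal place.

implicit price deflator = (Nominal / Real) × 100 = 8773.1 / 5566.7 × 100 = 157.60.

157.6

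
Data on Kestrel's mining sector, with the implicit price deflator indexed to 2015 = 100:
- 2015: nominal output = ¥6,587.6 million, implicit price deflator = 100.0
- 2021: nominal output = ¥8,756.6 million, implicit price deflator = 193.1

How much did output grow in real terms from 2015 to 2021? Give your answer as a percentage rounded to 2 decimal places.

Real output 2015 = 6587.6 / 1.000 = 6587.60.
Real output 2021 = 8756.6 / 1.931 = 4534.75.
Real growth = 4534.75 / 6587.60 − 1 = -0.3116.

-31.16%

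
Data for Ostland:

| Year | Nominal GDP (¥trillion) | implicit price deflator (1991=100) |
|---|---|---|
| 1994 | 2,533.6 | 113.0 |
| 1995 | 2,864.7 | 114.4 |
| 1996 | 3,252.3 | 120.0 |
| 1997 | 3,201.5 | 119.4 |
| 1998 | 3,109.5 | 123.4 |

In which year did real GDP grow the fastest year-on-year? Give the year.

1995: real = 2864.7/1.144 = 2504.11; growth vs 1994 (2242.12) = 11.68%.
1996: real = 3252.3/1.200 = 2710.25; growth vs 1995 (2504.11) = 8.23%.
1997: real = 3201.5/1.194 = 2681.32; growth vs 1996 (2710.25) = -1.07%.
1998: real = 3109.5/1.234 = 2519.85; growth vs 1997 (2681.32) = -6.02%.

1995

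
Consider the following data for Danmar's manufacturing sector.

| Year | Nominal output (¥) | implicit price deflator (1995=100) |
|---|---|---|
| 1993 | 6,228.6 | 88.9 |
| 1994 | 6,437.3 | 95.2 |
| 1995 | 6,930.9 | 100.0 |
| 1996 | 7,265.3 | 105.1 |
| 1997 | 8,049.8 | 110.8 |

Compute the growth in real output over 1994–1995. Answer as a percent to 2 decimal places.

2.50%

Real output 1994 = 6437.3/0.952 = 6761.87.
Real output 1995 = 6930.9/1.000 = 6930.90.
Change = 6930.90/6761.87 − 1 = 0.0250.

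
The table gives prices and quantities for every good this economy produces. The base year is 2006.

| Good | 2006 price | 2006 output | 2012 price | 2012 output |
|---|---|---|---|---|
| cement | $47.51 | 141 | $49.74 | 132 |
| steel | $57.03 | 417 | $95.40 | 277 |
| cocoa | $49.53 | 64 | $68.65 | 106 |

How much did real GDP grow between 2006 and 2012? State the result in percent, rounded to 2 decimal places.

Real GDP 2006 = Nominal GDP 2006 = 47.51·141 + 57.03·417 + 49.53·64 = 33650.34.
Real GDP 2012 (at 2006 prices) = 47.51·132 + 57.03·277 + 49.53·106 = 27318.81.
Real growth = 27318.81/33650.34 − 1 = -0.1882.

-18.82%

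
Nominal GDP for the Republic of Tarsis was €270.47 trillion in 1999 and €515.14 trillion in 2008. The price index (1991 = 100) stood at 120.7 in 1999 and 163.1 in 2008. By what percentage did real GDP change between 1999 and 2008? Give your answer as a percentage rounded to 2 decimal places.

40.95%

Deflate each year: 1999 → 270.47/1.207 = 224.08; 2008 → 515.14/1.631 = 315.84.
So real GDP changed by 315.84/224.08 − 1 = 0.4095, i.e. 40.95%.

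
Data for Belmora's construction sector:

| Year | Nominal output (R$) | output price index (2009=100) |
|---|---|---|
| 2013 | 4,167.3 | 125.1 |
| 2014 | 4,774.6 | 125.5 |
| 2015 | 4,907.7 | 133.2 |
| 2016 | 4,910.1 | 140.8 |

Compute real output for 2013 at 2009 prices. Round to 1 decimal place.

Real output 2013 = 4167.3 / 1.251 = 3331.18.

R$3,331.2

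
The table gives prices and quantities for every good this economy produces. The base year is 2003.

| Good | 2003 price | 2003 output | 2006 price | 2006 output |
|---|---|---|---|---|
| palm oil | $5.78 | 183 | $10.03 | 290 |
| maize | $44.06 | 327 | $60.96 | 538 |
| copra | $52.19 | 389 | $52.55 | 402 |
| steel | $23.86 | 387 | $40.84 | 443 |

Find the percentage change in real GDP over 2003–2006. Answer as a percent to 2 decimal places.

26.51%

Real GDP 2003 = Nominal GDP 2003 = 5.78·183 + 44.06·327 + 52.19·389 + 23.86·387 = 45001.09.
Real GDP 2006 (at 2003 prices) = 5.78·290 + 44.06·538 + 52.19·402 + 23.86·443 = 56930.84.
Real growth = 56930.84/45001.09 − 1 = 0.2651.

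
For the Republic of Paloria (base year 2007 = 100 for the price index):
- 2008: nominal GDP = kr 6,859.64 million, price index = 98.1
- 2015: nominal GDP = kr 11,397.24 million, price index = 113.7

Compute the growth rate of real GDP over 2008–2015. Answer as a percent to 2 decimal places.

Real GDP 2008 = 6859.64 / 0.981 = 6992.50.
Real GDP 2015 = 11397.24 / 1.137 = 10023.96.
Real growth = 10023.96 / 6992.50 − 1 = 0.4335.

43.35%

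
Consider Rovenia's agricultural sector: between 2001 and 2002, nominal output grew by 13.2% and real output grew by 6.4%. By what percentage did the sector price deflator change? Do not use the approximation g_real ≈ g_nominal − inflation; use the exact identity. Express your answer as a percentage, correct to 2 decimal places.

(1 + g_nom) = (1 + g_real)(1 + π), so π = 1.1320 / 1.0640 − 1 = 0.06391.

6.39%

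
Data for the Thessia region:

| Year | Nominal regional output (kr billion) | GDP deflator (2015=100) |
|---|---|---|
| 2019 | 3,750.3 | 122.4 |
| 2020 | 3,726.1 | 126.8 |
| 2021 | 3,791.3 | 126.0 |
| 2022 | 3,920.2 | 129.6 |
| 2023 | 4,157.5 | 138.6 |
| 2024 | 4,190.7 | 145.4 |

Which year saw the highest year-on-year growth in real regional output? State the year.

2020: real = 3726.1/1.268 = 2938.56; growth vs 2019 (3063.97) = -4.09%.
2021: real = 3791.3/1.260 = 3008.97; growth vs 2020 (2938.56) = 2.40%.
2022: real = 3920.2/1.296 = 3024.85; growth vs 2021 (3008.97) = 0.53%.
2023: real = 4157.5/1.386 = 2999.64; growth vs 2022 (3024.85) = -0.83%.
2024: real = 4190.7/1.454 = 2882.19; growth vs 2023 (2999.64) = -3.92%.

2021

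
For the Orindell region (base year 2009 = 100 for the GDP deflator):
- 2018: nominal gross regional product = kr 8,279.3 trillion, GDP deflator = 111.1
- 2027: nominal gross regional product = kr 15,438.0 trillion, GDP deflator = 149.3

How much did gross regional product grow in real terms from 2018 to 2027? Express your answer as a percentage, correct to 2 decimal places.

38.76%

Deflate each year: 2018 → 8279.3/1.111 = 7452.12; 2027 → 15438.0/1.493 = 10340.25.
So real gross regional product changed by 10340.25/7452.12 − 1 = 0.3876, i.e. 38.76%.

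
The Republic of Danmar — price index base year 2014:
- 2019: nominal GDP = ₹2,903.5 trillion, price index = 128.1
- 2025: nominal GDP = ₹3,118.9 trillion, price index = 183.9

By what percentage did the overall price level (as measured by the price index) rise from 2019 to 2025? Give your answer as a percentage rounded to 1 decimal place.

Price-level change = 183.9 / 128.1 − 1 = 0.4356.

43.6%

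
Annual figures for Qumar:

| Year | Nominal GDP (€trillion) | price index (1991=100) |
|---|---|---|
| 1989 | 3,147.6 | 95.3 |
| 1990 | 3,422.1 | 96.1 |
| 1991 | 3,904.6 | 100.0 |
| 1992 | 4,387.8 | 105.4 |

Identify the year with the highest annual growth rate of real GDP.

1991

1990: real = 3422.1/0.961 = 3560.98; growth vs 1989 (3302.83) = 7.82%.
1991: real = 3904.6/1.000 = 3904.60; growth vs 1990 (3560.98) = 9.65%.
1992: real = 4387.8/1.054 = 4163.00; growth vs 1991 (3904.60) = 6.62%.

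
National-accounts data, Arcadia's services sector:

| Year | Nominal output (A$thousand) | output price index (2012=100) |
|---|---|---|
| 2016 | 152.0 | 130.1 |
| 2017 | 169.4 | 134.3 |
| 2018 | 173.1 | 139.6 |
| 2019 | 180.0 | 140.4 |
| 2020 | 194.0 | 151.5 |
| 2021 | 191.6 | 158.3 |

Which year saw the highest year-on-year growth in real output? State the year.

2017: real = 169.4/1.343 = 126.14; growth vs 2016 (116.83) = 7.97%.
2018: real = 173.1/1.396 = 124.00; growth vs 2017 (126.14) = -1.70%.
2019: real = 180.0/1.404 = 128.21; growth vs 2018 (124.00) = 3.40%.
2020: real = 194.0/1.515 = 128.05; growth vs 2019 (128.21) = -0.12%.
2021: real = 191.6/1.583 = 121.04; growth vs 2020 (128.05) = -5.47%.

2017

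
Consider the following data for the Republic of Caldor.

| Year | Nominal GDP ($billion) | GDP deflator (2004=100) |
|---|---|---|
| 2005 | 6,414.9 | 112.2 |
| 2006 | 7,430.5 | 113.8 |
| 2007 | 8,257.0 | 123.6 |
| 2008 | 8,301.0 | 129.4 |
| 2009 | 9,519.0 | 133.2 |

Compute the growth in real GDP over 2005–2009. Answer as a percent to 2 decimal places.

24.99%

Real GDP 2005 = 6414.9/1.122 = 5717.38.
Real GDP 2009 = 9519.0/1.332 = 7146.40.
Change = 7146.40/5717.38 − 1 = 0.2499.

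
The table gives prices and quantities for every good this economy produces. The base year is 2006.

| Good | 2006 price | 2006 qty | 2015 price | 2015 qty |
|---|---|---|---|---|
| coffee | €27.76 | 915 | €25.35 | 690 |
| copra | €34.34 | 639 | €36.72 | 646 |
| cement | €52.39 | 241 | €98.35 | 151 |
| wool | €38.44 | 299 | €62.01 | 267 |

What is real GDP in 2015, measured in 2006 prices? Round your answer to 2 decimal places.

€59512.41

Real GDP 2015 = Σ (p_2006 × q_2015) = 27.76·690 + 34.34·646 + 52.39·151 + 38.44·267 = 59512.41.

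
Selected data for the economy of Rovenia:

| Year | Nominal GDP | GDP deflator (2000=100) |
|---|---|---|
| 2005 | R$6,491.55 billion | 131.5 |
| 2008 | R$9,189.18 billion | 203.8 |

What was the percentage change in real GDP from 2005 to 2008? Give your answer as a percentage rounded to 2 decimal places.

Deflate each year: 2005 → 6491.55/1.315 = 4936.54; 2008 → 9189.18/2.038 = 4508.92.
So real GDP changed by 4508.92/4936.54 − 1 = -0.0866, i.e. -8.66%.

-8.66%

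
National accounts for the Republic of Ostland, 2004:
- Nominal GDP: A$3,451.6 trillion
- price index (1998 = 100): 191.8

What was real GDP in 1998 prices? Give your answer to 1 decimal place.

A$1,799.6 trillion

Real GDP = Nominal / (price index/100) = 3451.6 / 1.918 = 1799.58.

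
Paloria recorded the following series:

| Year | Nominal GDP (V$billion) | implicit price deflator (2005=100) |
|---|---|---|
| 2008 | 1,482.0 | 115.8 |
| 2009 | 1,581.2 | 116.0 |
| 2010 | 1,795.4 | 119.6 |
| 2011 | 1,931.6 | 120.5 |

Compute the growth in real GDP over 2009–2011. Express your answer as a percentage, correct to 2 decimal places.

Real GDP 2009 = 1581.2/1.160 = 1363.10.
Real GDP 2011 = 1931.6/1.205 = 1602.99.
Change = 1602.99/1363.10 − 1 = 0.1760.

17.60%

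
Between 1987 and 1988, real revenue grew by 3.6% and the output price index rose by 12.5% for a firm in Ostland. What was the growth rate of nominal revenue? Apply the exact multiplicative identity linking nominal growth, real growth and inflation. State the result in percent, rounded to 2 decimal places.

(1 + g_nom) = (1 + g_real)(1 + π) = 1.0360 × 1.1250 = 1.16550.

16.55%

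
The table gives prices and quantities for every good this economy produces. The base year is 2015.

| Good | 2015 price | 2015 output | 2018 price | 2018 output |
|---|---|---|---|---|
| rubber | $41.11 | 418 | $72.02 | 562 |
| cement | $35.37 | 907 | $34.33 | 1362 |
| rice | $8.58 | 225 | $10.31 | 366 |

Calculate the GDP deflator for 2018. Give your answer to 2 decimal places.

122.29

Nominal GDP 2018 = 72.02·562 + 34.33·1362 + 10.31·366 = 91006.16.
Real GDP 2018 (at 2015 prices) = 41.11·562 + 35.37·1362 + 8.58·366 = 74418.04.
Deflator = Nominal/Real × 100 = 91006.16/74418.04 × 100 = 122.290.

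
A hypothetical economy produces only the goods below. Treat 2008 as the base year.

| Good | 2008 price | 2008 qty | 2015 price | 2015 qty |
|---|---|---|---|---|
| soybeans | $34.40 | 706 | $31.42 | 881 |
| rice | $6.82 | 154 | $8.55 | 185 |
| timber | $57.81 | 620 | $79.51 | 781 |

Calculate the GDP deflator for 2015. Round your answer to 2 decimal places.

Nominal GDP 2015 = 31.42·881 + 8.55·185 + 79.51·781 = 91360.08.
Real GDP 2015 (at 2008 prices) = 34.40·881 + 6.82·185 + 57.81·781 = 76717.71.
Deflator = Nominal/Real × 100 = 91360.08/76717.71 × 100 = 119.086.

119.09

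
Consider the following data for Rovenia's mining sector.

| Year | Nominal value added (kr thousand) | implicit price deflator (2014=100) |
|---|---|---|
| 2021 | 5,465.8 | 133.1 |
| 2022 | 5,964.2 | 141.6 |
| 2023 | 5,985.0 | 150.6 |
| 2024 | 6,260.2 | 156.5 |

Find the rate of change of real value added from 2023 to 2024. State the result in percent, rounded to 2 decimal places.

0.65%

Real value added 2023 = 5985.0/1.506 = 3974.10.
Real value added 2024 = 6260.2/1.565 = 4000.13.
Change = 4000.13/3974.10 − 1 = 0.0065.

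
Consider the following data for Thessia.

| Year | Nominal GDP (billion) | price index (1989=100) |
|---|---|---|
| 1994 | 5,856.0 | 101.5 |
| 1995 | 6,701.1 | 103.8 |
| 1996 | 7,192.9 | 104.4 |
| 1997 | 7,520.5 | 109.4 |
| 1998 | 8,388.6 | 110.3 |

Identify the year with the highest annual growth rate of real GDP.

1995

1995: real = 6701.1/1.038 = 6455.78; growth vs 1994 (5769.46) = 11.90%.
1996: real = 7192.9/1.044 = 6889.75; growth vs 1995 (6455.78) = 6.72%.
1997: real = 7520.5/1.094 = 6874.31; growth vs 1996 (6889.75) = -0.22%.
1998: real = 8388.6/1.103 = 7605.26; growth vs 1997 (6874.31) = 10.63%.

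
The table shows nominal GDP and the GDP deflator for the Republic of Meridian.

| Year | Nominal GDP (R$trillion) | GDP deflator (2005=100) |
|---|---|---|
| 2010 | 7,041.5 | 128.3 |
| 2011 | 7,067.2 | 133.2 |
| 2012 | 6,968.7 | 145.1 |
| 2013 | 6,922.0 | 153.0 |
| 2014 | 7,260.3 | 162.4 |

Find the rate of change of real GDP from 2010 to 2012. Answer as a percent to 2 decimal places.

-12.49%

Real GDP 2010 = 7041.5/1.283 = 5488.31.
Real GDP 2012 = 6968.7/1.451 = 4802.69.
Change = 4802.69/5488.31 − 1 = -0.1249.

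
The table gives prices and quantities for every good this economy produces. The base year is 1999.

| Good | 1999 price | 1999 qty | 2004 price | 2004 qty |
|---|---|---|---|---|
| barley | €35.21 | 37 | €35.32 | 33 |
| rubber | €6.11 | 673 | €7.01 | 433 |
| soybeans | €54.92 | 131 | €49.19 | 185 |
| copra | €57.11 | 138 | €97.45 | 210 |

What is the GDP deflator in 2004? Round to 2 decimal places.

130.06

Nominal GDP 2004 = 35.32·33 + 7.01·433 + 49.19·185 + 97.45·210 = 33765.54.
Real GDP 2004 (at 1999 prices) = 35.21·33 + 6.11·433 + 54.92·185 + 57.11·210 = 25960.86.
Deflator = Nominal/Real × 100 = 33765.54/25960.86 × 100 = 130.063.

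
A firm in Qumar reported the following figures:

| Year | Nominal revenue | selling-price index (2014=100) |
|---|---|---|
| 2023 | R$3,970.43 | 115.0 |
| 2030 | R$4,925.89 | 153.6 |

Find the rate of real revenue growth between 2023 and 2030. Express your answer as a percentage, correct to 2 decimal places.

Deflate each year: 2023 → 3970.43/1.150 = 3452.55; 2030 → 4925.89/1.536 = 3206.96.
So real revenue changed by 3206.96/3452.55 − 1 = -0.0711, i.e. -7.11%.

-7.11%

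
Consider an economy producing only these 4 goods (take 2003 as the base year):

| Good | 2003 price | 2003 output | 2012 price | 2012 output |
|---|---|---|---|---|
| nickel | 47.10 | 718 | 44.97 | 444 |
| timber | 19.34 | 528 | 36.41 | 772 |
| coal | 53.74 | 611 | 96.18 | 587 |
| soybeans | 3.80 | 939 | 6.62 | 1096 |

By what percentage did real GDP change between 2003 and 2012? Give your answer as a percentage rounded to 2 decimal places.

-11.04%

Real GDP 2003 = Nominal GDP 2003 = 47.10·718 + 19.34·528 + 53.74·611 + 3.80·939 = 80432.66.
Real GDP 2012 (at 2003 prices) = 47.10·444 + 19.34·772 + 53.74·587 + 3.80·1096 = 71553.06.
Real growth = 71553.06/80432.66 − 1 = -0.1104.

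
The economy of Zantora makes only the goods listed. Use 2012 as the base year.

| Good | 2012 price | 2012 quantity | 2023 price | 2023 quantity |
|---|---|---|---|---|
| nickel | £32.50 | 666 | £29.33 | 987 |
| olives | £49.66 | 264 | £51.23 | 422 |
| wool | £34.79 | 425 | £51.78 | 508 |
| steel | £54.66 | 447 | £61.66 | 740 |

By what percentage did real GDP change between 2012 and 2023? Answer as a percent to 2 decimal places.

Real GDP 2012 = Nominal GDP 2012 = 32.50·666 + 49.66·264 + 34.79·425 + 54.66·447 = 73974.01.
Real GDP 2023 (at 2012 prices) = 32.50·987 + 49.66·422 + 34.79·508 + 54.66·740 = 111155.74.
Real growth = 111155.74/73974.01 − 1 = 0.5026.

50.26%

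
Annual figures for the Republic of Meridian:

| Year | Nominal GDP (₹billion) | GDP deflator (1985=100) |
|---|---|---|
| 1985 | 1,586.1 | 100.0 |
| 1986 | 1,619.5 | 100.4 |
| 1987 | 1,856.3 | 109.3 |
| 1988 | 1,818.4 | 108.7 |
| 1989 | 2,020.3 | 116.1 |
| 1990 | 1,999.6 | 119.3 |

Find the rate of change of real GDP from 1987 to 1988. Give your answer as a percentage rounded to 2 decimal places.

Real GDP 1987 = 1856.3/1.093 = 1698.35.
Real GDP 1988 = 1818.4/1.087 = 1672.86.
Change = 1672.86/1698.35 − 1 = -0.0150.

-1.50%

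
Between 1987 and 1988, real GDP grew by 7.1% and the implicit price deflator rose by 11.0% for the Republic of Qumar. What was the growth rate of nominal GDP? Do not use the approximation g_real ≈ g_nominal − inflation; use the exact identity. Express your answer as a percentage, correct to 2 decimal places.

18.88%

(1 + g_nom) = (1 + g_real)(1 + π) = 1.0710 × 1.1100 = 1.18881.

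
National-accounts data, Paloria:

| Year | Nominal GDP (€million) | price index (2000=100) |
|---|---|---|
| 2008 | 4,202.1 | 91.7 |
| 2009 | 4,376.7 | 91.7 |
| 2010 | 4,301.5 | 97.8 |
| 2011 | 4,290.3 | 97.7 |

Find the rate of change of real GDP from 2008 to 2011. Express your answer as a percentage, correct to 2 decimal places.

Real GDP 2008 = 4202.1/0.917 = 4582.44.
Real GDP 2011 = 4290.3/0.977 = 4391.30.
Change = 4391.30/4582.44 − 1 = -0.0417.

-4.17%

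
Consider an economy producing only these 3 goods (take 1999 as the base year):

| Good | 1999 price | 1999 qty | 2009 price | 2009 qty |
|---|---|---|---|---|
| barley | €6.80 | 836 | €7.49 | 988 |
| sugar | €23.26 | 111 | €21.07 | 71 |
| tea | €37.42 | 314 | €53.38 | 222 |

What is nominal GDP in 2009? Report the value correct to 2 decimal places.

€20746.45

Nominal GDP 2009 = Σ (p_2009 × q_2009) = 7.49·988 + 21.07·71 + 53.38·222 = 20746.45.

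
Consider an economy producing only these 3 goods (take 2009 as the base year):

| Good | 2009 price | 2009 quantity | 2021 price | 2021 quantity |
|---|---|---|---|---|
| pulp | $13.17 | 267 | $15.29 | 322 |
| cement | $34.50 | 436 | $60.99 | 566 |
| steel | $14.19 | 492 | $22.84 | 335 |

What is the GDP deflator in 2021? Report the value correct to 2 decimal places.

Nominal GDP 2021 = 15.29·322 + 60.99·566 + 22.84·335 = 47095.12.
Real GDP 2021 (at 2009 prices) = 13.17·322 + 34.50·566 + 14.19·335 = 28521.39.
Deflator = Nominal/Real × 100 = 47095.12/28521.39 × 100 = 165.122.

165.12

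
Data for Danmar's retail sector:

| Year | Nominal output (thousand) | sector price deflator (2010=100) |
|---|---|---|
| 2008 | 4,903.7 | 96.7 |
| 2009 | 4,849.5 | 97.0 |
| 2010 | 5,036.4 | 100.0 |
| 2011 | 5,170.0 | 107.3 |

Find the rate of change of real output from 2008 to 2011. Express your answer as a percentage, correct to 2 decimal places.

-4.98%

Real output 2008 = 4903.7/0.967 = 5071.04.
Real output 2011 = 5170.0/1.073 = 4818.27.
Change = 4818.27/5071.04 − 1 = -0.0498.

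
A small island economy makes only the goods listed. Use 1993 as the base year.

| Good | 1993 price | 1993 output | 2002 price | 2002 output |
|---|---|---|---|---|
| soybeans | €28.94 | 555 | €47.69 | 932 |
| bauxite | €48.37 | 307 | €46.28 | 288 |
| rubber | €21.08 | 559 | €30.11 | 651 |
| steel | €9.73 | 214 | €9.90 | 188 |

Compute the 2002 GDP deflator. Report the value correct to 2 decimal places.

Nominal GDP 2002 = 47.69·932 + 46.28·288 + 30.11·651 + 9.90·188 = 79238.53.
Real GDP 2002 (at 1993 prices) = 28.94·932 + 48.37·288 + 21.08·651 + 9.73·188 = 56454.96.
Deflator = Nominal/Real × 100 = 79238.53/56454.96 × 100 = 140.357.

140.36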